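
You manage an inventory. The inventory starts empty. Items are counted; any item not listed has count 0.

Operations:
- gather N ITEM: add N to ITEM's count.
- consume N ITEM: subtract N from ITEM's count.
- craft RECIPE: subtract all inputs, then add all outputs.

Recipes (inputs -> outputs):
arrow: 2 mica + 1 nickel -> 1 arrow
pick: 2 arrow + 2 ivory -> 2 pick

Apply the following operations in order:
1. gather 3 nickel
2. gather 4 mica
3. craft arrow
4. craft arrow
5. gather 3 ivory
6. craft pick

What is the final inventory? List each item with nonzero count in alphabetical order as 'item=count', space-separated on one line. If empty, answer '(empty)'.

After 1 (gather 3 nickel): nickel=3
After 2 (gather 4 mica): mica=4 nickel=3
After 3 (craft arrow): arrow=1 mica=2 nickel=2
After 4 (craft arrow): arrow=2 nickel=1
After 5 (gather 3 ivory): arrow=2 ivory=3 nickel=1
After 6 (craft pick): ivory=1 nickel=1 pick=2

Answer: ivory=1 nickel=1 pick=2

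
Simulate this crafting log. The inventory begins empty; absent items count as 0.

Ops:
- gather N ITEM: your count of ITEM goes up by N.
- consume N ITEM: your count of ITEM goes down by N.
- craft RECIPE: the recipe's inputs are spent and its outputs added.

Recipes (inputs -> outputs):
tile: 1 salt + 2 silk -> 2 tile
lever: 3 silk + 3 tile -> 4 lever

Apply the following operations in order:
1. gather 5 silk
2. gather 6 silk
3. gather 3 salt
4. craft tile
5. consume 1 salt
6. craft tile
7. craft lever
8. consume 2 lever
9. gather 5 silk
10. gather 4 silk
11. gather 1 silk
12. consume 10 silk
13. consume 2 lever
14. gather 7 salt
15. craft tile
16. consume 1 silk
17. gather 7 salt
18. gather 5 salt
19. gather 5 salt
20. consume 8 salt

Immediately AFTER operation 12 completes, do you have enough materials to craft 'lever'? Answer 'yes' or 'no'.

After 1 (gather 5 silk): silk=5
After 2 (gather 6 silk): silk=11
After 3 (gather 3 salt): salt=3 silk=11
After 4 (craft tile): salt=2 silk=9 tile=2
After 5 (consume 1 salt): salt=1 silk=9 tile=2
After 6 (craft tile): silk=7 tile=4
After 7 (craft lever): lever=4 silk=4 tile=1
After 8 (consume 2 lever): lever=2 silk=4 tile=1
After 9 (gather 5 silk): lever=2 silk=9 tile=1
After 10 (gather 4 silk): lever=2 silk=13 tile=1
After 11 (gather 1 silk): lever=2 silk=14 tile=1
After 12 (consume 10 silk): lever=2 silk=4 tile=1

Answer: no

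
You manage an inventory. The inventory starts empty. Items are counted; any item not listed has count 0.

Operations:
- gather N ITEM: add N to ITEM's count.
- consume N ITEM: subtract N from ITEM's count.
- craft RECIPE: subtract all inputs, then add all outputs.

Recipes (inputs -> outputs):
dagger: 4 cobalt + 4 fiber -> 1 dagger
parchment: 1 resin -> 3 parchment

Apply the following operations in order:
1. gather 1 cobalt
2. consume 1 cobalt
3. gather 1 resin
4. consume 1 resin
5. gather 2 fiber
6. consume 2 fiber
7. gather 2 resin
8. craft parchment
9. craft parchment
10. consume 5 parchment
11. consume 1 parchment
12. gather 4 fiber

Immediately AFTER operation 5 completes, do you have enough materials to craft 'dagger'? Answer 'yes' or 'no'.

Answer: no

Derivation:
After 1 (gather 1 cobalt): cobalt=1
After 2 (consume 1 cobalt): (empty)
After 3 (gather 1 resin): resin=1
After 4 (consume 1 resin): (empty)
After 5 (gather 2 fiber): fiber=2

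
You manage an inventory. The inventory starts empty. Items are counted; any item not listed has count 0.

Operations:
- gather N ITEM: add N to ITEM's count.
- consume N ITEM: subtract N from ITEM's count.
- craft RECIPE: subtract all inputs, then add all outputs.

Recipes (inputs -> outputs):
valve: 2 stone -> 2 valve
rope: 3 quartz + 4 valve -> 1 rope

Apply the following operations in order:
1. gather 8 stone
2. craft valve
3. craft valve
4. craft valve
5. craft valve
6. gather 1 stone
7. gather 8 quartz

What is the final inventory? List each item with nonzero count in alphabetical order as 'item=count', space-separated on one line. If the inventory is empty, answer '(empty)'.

Answer: quartz=8 stone=1 valve=8

Derivation:
After 1 (gather 8 stone): stone=8
After 2 (craft valve): stone=6 valve=2
After 3 (craft valve): stone=4 valve=4
After 4 (craft valve): stone=2 valve=6
After 5 (craft valve): valve=8
After 6 (gather 1 stone): stone=1 valve=8
After 7 (gather 8 quartz): quartz=8 stone=1 valve=8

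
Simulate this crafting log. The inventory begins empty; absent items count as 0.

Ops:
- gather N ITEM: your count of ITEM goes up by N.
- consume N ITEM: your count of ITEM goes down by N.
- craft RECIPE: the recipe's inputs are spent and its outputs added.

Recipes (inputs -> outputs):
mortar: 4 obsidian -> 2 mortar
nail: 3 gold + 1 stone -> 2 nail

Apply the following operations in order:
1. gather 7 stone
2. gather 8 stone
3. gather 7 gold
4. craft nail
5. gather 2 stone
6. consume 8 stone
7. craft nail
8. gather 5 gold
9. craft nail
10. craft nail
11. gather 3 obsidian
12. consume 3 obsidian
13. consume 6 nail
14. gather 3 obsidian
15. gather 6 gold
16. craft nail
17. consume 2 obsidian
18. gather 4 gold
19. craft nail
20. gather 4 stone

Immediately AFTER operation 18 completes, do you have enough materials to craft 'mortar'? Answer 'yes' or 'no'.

Answer: no

Derivation:
After 1 (gather 7 stone): stone=7
After 2 (gather 8 stone): stone=15
After 3 (gather 7 gold): gold=7 stone=15
After 4 (craft nail): gold=4 nail=2 stone=14
After 5 (gather 2 stone): gold=4 nail=2 stone=16
After 6 (consume 8 stone): gold=4 nail=2 stone=8
After 7 (craft nail): gold=1 nail=4 stone=7
After 8 (gather 5 gold): gold=6 nail=4 stone=7
After 9 (craft nail): gold=3 nail=6 stone=6
After 10 (craft nail): nail=8 stone=5
After 11 (gather 3 obsidian): nail=8 obsidian=3 stone=5
After 12 (consume 3 obsidian): nail=8 stone=5
After 13 (consume 6 nail): nail=2 stone=5
After 14 (gather 3 obsidian): nail=2 obsidian=3 stone=5
After 15 (gather 6 gold): gold=6 nail=2 obsidian=3 stone=5
After 16 (craft nail): gold=3 nail=4 obsidian=3 stone=4
After 17 (consume 2 obsidian): gold=3 nail=4 obsidian=1 stone=4
After 18 (gather 4 gold): gold=7 nail=4 obsidian=1 stone=4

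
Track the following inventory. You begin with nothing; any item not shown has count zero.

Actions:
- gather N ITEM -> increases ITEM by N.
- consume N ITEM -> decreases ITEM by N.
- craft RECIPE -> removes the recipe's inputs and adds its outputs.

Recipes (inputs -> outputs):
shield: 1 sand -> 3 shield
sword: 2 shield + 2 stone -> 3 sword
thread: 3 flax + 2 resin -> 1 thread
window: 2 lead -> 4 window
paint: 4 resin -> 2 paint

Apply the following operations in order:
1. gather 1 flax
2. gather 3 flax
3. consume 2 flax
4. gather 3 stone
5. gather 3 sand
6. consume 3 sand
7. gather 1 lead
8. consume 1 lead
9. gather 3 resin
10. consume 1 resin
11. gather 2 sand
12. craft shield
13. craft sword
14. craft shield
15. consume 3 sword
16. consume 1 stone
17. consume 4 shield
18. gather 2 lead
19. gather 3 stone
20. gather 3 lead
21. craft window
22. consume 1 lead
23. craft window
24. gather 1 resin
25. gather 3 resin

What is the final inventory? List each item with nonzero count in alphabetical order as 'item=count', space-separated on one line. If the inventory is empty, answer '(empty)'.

Answer: flax=2 resin=6 stone=3 window=8

Derivation:
After 1 (gather 1 flax): flax=1
After 2 (gather 3 flax): flax=4
After 3 (consume 2 flax): flax=2
After 4 (gather 3 stone): flax=2 stone=3
After 5 (gather 3 sand): flax=2 sand=3 stone=3
After 6 (consume 3 sand): flax=2 stone=3
After 7 (gather 1 lead): flax=2 lead=1 stone=3
After 8 (consume 1 lead): flax=2 stone=3
After 9 (gather 3 resin): flax=2 resin=3 stone=3
After 10 (consume 1 resin): flax=2 resin=2 stone=3
After 11 (gather 2 sand): flax=2 resin=2 sand=2 stone=3
After 12 (craft shield): flax=2 resin=2 sand=1 shield=3 stone=3
After 13 (craft sword): flax=2 resin=2 sand=1 shield=1 stone=1 sword=3
After 14 (craft shield): flax=2 resin=2 shield=4 stone=1 sword=3
After 15 (consume 3 sword): flax=2 resin=2 shield=4 stone=1
After 16 (consume 1 stone): flax=2 resin=2 shield=4
After 17 (consume 4 shield): flax=2 resin=2
After 18 (gather 2 lead): flax=2 lead=2 resin=2
After 19 (gather 3 stone): flax=2 lead=2 resin=2 stone=3
After 20 (gather 3 lead): flax=2 lead=5 resin=2 stone=3
After 21 (craft window): flax=2 lead=3 resin=2 stone=3 window=4
After 22 (consume 1 lead): flax=2 lead=2 resin=2 stone=3 window=4
After 23 (craft window): flax=2 resin=2 stone=3 window=8
After 24 (gather 1 resin): flax=2 resin=3 stone=3 window=8
After 25 (gather 3 resin): flax=2 resin=6 stone=3 window=8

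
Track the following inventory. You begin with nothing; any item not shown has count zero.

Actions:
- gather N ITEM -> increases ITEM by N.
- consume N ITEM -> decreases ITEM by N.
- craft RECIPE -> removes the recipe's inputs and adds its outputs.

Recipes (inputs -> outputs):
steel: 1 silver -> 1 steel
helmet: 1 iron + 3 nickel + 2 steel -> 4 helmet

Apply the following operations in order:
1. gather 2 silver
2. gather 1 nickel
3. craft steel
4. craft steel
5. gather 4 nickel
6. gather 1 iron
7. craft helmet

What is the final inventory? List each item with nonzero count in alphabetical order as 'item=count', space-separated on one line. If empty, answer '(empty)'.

Answer: helmet=4 nickel=2

Derivation:
After 1 (gather 2 silver): silver=2
After 2 (gather 1 nickel): nickel=1 silver=2
After 3 (craft steel): nickel=1 silver=1 steel=1
After 4 (craft steel): nickel=1 steel=2
After 5 (gather 4 nickel): nickel=5 steel=2
After 6 (gather 1 iron): iron=1 nickel=5 steel=2
After 7 (craft helmet): helmet=4 nickel=2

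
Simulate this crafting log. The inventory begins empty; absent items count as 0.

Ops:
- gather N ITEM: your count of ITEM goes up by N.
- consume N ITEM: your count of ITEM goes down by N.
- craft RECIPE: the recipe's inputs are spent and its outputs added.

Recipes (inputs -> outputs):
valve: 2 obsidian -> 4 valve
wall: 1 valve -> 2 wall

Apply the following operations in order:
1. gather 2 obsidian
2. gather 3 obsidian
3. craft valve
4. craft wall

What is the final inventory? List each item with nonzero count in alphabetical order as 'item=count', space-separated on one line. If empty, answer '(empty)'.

Answer: obsidian=3 valve=3 wall=2

Derivation:
After 1 (gather 2 obsidian): obsidian=2
After 2 (gather 3 obsidian): obsidian=5
After 3 (craft valve): obsidian=3 valve=4
After 4 (craft wall): obsidian=3 valve=3 wall=2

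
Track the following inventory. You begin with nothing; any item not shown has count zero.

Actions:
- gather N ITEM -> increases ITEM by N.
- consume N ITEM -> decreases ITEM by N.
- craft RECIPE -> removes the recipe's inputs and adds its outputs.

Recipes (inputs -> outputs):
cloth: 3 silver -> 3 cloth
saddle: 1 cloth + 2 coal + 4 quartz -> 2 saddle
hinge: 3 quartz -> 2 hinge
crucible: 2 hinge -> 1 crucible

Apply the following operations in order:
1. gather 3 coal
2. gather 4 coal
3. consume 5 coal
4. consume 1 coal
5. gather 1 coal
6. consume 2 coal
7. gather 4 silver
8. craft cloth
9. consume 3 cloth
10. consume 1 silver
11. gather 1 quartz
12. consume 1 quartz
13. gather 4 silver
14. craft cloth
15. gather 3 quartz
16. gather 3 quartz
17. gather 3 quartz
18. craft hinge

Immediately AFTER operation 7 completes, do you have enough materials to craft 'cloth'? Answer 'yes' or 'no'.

After 1 (gather 3 coal): coal=3
After 2 (gather 4 coal): coal=7
After 3 (consume 5 coal): coal=2
After 4 (consume 1 coal): coal=1
After 5 (gather 1 coal): coal=2
After 6 (consume 2 coal): (empty)
After 7 (gather 4 silver): silver=4

Answer: yes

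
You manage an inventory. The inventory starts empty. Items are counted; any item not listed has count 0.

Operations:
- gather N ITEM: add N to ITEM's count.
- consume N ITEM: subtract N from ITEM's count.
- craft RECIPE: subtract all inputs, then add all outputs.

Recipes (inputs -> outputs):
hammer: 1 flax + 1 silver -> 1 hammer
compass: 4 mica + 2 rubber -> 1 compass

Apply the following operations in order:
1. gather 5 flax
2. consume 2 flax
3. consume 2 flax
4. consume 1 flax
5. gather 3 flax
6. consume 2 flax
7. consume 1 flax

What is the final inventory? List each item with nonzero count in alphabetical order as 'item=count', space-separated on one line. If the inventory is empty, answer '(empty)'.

After 1 (gather 5 flax): flax=5
After 2 (consume 2 flax): flax=3
After 3 (consume 2 flax): flax=1
After 4 (consume 1 flax): (empty)
After 5 (gather 3 flax): flax=3
After 6 (consume 2 flax): flax=1
After 7 (consume 1 flax): (empty)

Answer: (empty)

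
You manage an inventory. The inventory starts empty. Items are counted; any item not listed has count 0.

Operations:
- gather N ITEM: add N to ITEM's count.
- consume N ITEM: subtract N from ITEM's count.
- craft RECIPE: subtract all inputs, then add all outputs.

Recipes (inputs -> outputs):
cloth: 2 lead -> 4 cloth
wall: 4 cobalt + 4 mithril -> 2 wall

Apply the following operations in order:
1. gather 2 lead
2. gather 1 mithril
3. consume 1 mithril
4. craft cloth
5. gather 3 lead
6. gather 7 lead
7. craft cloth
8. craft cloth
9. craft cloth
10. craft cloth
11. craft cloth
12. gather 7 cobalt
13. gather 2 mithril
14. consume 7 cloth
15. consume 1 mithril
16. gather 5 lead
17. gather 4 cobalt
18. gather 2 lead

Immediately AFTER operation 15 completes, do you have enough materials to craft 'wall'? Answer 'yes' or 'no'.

After 1 (gather 2 lead): lead=2
After 2 (gather 1 mithril): lead=2 mithril=1
After 3 (consume 1 mithril): lead=2
After 4 (craft cloth): cloth=4
After 5 (gather 3 lead): cloth=4 lead=3
After 6 (gather 7 lead): cloth=4 lead=10
After 7 (craft cloth): cloth=8 lead=8
After 8 (craft cloth): cloth=12 lead=6
After 9 (craft cloth): cloth=16 lead=4
After 10 (craft cloth): cloth=20 lead=2
After 11 (craft cloth): cloth=24
After 12 (gather 7 cobalt): cloth=24 cobalt=7
After 13 (gather 2 mithril): cloth=24 cobalt=7 mithril=2
After 14 (consume 7 cloth): cloth=17 cobalt=7 mithril=2
After 15 (consume 1 mithril): cloth=17 cobalt=7 mithril=1

Answer: no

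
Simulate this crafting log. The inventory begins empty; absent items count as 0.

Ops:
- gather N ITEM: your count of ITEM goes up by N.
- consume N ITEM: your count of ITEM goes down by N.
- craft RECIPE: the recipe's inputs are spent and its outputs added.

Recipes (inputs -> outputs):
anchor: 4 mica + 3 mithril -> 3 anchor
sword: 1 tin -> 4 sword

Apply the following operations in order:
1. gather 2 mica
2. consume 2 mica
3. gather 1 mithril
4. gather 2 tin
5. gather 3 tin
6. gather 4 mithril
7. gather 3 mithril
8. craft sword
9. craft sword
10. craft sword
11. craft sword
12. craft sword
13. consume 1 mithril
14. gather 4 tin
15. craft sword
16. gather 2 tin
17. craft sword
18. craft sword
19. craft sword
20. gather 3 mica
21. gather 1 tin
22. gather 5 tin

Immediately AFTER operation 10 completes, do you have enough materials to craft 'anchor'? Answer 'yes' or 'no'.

After 1 (gather 2 mica): mica=2
After 2 (consume 2 mica): (empty)
After 3 (gather 1 mithril): mithril=1
After 4 (gather 2 tin): mithril=1 tin=2
After 5 (gather 3 tin): mithril=1 tin=5
After 6 (gather 4 mithril): mithril=5 tin=5
After 7 (gather 3 mithril): mithril=8 tin=5
After 8 (craft sword): mithril=8 sword=4 tin=4
After 9 (craft sword): mithril=8 sword=8 tin=3
After 10 (craft sword): mithril=8 sword=12 tin=2

Answer: no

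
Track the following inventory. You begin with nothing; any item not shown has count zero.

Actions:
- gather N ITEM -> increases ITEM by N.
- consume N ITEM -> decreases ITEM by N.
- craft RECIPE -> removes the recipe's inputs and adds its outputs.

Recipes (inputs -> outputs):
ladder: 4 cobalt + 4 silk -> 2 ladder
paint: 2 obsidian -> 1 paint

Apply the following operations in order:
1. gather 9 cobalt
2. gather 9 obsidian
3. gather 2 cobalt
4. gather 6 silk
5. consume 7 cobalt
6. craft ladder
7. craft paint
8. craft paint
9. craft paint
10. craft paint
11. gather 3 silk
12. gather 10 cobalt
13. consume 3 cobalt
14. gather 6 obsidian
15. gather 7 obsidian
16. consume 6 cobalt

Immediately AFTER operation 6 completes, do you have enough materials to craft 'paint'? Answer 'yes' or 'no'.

After 1 (gather 9 cobalt): cobalt=9
After 2 (gather 9 obsidian): cobalt=9 obsidian=9
After 3 (gather 2 cobalt): cobalt=11 obsidian=9
After 4 (gather 6 silk): cobalt=11 obsidian=9 silk=6
After 5 (consume 7 cobalt): cobalt=4 obsidian=9 silk=6
After 6 (craft ladder): ladder=2 obsidian=9 silk=2

Answer: yes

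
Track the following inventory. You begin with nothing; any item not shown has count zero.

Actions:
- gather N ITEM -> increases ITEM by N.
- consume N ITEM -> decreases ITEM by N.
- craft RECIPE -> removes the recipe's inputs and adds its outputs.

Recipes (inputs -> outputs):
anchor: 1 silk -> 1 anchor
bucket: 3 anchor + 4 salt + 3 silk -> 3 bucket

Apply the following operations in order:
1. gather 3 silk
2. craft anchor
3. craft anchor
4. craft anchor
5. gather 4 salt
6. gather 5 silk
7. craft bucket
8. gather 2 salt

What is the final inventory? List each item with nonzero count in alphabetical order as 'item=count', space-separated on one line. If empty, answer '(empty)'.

After 1 (gather 3 silk): silk=3
After 2 (craft anchor): anchor=1 silk=2
After 3 (craft anchor): anchor=2 silk=1
After 4 (craft anchor): anchor=3
After 5 (gather 4 salt): anchor=3 salt=4
After 6 (gather 5 silk): anchor=3 salt=4 silk=5
After 7 (craft bucket): bucket=3 silk=2
After 8 (gather 2 salt): bucket=3 salt=2 silk=2

Answer: bucket=3 salt=2 silk=2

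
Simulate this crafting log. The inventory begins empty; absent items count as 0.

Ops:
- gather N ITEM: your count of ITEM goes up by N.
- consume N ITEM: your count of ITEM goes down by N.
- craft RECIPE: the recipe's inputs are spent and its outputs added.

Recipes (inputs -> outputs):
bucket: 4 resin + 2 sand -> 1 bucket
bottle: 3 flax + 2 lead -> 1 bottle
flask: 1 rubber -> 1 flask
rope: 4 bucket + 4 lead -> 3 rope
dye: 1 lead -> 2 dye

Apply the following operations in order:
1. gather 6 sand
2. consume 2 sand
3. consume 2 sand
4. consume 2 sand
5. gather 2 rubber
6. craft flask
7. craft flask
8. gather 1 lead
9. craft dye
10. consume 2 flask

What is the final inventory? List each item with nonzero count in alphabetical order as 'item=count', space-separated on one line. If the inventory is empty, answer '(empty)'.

After 1 (gather 6 sand): sand=6
After 2 (consume 2 sand): sand=4
After 3 (consume 2 sand): sand=2
After 4 (consume 2 sand): (empty)
After 5 (gather 2 rubber): rubber=2
After 6 (craft flask): flask=1 rubber=1
After 7 (craft flask): flask=2
After 8 (gather 1 lead): flask=2 lead=1
After 9 (craft dye): dye=2 flask=2
After 10 (consume 2 flask): dye=2

Answer: dye=2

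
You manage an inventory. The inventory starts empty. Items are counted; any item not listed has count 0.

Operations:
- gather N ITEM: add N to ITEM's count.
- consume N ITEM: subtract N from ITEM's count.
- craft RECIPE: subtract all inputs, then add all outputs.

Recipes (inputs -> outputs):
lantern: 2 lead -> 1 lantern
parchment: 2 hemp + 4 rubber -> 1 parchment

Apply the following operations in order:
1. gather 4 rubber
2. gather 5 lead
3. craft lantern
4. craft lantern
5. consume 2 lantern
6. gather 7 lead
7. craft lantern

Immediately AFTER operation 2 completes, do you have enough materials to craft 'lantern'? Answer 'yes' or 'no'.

Answer: yes

Derivation:
After 1 (gather 4 rubber): rubber=4
After 2 (gather 5 lead): lead=5 rubber=4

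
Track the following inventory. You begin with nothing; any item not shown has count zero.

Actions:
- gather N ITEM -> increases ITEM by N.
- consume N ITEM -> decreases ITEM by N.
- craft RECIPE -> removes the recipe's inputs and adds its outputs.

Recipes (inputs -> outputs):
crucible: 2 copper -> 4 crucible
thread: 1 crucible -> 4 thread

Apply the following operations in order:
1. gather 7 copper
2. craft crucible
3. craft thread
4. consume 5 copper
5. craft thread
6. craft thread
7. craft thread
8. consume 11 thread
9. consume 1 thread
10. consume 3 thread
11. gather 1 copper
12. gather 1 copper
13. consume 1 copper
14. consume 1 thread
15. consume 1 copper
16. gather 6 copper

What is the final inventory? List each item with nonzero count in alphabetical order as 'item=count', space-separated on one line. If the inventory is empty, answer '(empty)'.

After 1 (gather 7 copper): copper=7
After 2 (craft crucible): copper=5 crucible=4
After 3 (craft thread): copper=5 crucible=3 thread=4
After 4 (consume 5 copper): crucible=3 thread=4
After 5 (craft thread): crucible=2 thread=8
After 6 (craft thread): crucible=1 thread=12
After 7 (craft thread): thread=16
After 8 (consume 11 thread): thread=5
After 9 (consume 1 thread): thread=4
After 10 (consume 3 thread): thread=1
After 11 (gather 1 copper): copper=1 thread=1
After 12 (gather 1 copper): copper=2 thread=1
After 13 (consume 1 copper): copper=1 thread=1
After 14 (consume 1 thread): copper=1
After 15 (consume 1 copper): (empty)
After 16 (gather 6 copper): copper=6

Answer: copper=6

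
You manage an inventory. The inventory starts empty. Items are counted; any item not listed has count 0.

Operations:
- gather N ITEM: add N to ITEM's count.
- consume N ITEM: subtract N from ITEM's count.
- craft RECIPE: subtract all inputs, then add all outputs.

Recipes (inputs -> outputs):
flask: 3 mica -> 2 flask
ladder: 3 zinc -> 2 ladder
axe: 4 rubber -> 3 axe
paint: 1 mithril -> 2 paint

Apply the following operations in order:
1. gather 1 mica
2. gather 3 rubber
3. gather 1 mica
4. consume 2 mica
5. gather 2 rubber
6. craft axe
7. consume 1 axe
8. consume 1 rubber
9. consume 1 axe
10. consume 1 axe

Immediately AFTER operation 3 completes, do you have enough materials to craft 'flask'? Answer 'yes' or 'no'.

Answer: no

Derivation:
After 1 (gather 1 mica): mica=1
After 2 (gather 3 rubber): mica=1 rubber=3
After 3 (gather 1 mica): mica=2 rubber=3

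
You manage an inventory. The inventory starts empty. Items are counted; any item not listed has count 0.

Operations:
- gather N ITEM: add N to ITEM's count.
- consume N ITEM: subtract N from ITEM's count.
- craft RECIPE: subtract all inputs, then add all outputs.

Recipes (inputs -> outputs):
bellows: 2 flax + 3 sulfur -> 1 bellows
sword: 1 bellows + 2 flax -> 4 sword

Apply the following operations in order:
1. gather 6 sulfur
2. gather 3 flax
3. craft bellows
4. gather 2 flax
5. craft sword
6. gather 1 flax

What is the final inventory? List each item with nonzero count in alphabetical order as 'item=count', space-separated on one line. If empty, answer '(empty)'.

Answer: flax=2 sulfur=3 sword=4

Derivation:
After 1 (gather 6 sulfur): sulfur=6
After 2 (gather 3 flax): flax=3 sulfur=6
After 3 (craft bellows): bellows=1 flax=1 sulfur=3
After 4 (gather 2 flax): bellows=1 flax=3 sulfur=3
After 5 (craft sword): flax=1 sulfur=3 sword=4
After 6 (gather 1 flax): flax=2 sulfur=3 sword=4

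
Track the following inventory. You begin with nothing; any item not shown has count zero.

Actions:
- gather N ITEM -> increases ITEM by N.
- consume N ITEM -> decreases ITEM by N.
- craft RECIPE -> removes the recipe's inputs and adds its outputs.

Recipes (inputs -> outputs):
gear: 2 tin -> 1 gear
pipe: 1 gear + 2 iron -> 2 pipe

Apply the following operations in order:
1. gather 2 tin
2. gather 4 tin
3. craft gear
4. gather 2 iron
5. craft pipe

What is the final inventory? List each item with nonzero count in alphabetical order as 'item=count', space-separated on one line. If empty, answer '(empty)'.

Answer: pipe=2 tin=4

Derivation:
After 1 (gather 2 tin): tin=2
After 2 (gather 4 tin): tin=6
After 3 (craft gear): gear=1 tin=4
After 4 (gather 2 iron): gear=1 iron=2 tin=4
After 5 (craft pipe): pipe=2 tin=4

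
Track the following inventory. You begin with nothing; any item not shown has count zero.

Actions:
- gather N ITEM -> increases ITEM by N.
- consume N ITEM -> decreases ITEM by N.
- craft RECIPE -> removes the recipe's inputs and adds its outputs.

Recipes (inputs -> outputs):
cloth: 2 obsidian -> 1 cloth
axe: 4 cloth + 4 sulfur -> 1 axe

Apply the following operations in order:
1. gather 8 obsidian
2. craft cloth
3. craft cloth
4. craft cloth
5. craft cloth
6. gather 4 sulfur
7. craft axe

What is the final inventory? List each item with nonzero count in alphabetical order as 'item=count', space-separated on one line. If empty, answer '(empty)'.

After 1 (gather 8 obsidian): obsidian=8
After 2 (craft cloth): cloth=1 obsidian=6
After 3 (craft cloth): cloth=2 obsidian=4
After 4 (craft cloth): cloth=3 obsidian=2
After 5 (craft cloth): cloth=4
After 6 (gather 4 sulfur): cloth=4 sulfur=4
After 7 (craft axe): axe=1

Answer: axe=1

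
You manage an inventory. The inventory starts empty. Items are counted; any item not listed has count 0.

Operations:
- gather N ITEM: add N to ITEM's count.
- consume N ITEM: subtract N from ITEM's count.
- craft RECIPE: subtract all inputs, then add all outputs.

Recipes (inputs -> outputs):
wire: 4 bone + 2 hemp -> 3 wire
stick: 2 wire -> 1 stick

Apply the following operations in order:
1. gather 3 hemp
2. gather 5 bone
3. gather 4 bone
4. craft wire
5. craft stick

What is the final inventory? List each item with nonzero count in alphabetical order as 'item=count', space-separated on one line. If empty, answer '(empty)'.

Answer: bone=5 hemp=1 stick=1 wire=1

Derivation:
After 1 (gather 3 hemp): hemp=3
After 2 (gather 5 bone): bone=5 hemp=3
After 3 (gather 4 bone): bone=9 hemp=3
After 4 (craft wire): bone=5 hemp=1 wire=3
After 5 (craft stick): bone=5 hemp=1 stick=1 wire=1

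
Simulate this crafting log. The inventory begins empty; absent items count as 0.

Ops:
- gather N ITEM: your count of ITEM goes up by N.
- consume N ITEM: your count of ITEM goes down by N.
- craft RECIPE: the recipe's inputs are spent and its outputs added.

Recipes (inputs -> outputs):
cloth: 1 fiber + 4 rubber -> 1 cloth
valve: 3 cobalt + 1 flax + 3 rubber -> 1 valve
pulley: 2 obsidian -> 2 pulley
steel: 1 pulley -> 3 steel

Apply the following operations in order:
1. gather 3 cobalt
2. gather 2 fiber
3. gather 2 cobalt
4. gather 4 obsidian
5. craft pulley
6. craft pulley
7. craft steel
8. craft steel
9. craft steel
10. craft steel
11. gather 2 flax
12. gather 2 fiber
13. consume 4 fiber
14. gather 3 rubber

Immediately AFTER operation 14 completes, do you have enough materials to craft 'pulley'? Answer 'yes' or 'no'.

After 1 (gather 3 cobalt): cobalt=3
After 2 (gather 2 fiber): cobalt=3 fiber=2
After 3 (gather 2 cobalt): cobalt=5 fiber=2
After 4 (gather 4 obsidian): cobalt=5 fiber=2 obsidian=4
After 5 (craft pulley): cobalt=5 fiber=2 obsidian=2 pulley=2
After 6 (craft pulley): cobalt=5 fiber=2 pulley=4
After 7 (craft steel): cobalt=5 fiber=2 pulley=3 steel=3
After 8 (craft steel): cobalt=5 fiber=2 pulley=2 steel=6
After 9 (craft steel): cobalt=5 fiber=2 pulley=1 steel=9
After 10 (craft steel): cobalt=5 fiber=2 steel=12
After 11 (gather 2 flax): cobalt=5 fiber=2 flax=2 steel=12
After 12 (gather 2 fiber): cobalt=5 fiber=4 flax=2 steel=12
After 13 (consume 4 fiber): cobalt=5 flax=2 steel=12
After 14 (gather 3 rubber): cobalt=5 flax=2 rubber=3 steel=12

Answer: no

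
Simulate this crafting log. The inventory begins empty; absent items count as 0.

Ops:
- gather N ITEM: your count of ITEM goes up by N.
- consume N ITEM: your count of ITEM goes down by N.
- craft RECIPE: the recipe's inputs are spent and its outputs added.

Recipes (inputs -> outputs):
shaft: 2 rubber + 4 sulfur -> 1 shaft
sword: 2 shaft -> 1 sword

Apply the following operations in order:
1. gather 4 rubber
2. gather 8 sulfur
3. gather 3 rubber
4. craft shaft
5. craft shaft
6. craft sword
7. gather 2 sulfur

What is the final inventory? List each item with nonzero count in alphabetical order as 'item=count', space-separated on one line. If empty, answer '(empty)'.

Answer: rubber=3 sulfur=2 sword=1

Derivation:
After 1 (gather 4 rubber): rubber=4
After 2 (gather 8 sulfur): rubber=4 sulfur=8
After 3 (gather 3 rubber): rubber=7 sulfur=8
After 4 (craft shaft): rubber=5 shaft=1 sulfur=4
After 5 (craft shaft): rubber=3 shaft=2
After 6 (craft sword): rubber=3 sword=1
After 7 (gather 2 sulfur): rubber=3 sulfur=2 sword=1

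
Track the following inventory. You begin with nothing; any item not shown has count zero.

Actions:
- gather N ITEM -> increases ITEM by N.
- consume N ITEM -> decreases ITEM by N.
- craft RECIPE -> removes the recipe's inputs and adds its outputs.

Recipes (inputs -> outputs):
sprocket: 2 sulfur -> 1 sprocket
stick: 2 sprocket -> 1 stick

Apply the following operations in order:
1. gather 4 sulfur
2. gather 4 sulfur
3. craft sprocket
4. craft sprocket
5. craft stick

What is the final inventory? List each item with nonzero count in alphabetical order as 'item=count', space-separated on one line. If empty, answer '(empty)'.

Answer: stick=1 sulfur=4

Derivation:
After 1 (gather 4 sulfur): sulfur=4
After 2 (gather 4 sulfur): sulfur=8
After 3 (craft sprocket): sprocket=1 sulfur=6
After 4 (craft sprocket): sprocket=2 sulfur=4
After 5 (craft stick): stick=1 sulfur=4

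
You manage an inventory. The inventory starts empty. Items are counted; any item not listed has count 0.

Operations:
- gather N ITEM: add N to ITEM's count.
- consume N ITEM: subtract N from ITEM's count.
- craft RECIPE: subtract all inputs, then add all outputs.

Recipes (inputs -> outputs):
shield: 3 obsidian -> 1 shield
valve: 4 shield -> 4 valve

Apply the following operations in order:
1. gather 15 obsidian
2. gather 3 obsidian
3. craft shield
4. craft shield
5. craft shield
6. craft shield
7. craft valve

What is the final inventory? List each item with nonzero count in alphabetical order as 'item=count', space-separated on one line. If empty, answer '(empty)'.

After 1 (gather 15 obsidian): obsidian=15
After 2 (gather 3 obsidian): obsidian=18
After 3 (craft shield): obsidian=15 shield=1
After 4 (craft shield): obsidian=12 shield=2
After 5 (craft shield): obsidian=9 shield=3
After 6 (craft shield): obsidian=6 shield=4
After 7 (craft valve): obsidian=6 valve=4

Answer: obsidian=6 valve=4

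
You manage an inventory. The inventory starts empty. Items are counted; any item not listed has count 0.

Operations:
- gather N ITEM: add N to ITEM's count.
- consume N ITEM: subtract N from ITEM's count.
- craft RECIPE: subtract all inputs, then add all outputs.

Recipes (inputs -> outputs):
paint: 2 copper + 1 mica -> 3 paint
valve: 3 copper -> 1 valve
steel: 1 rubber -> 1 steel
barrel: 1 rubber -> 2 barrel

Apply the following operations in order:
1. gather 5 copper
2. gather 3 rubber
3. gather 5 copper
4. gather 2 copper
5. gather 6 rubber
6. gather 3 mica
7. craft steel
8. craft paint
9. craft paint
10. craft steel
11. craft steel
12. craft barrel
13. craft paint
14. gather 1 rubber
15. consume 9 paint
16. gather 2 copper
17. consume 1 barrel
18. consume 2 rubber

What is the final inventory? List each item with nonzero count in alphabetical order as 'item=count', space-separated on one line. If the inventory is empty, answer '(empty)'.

After 1 (gather 5 copper): copper=5
After 2 (gather 3 rubber): copper=5 rubber=3
After 3 (gather 5 copper): copper=10 rubber=3
After 4 (gather 2 copper): copper=12 rubber=3
After 5 (gather 6 rubber): copper=12 rubber=9
After 6 (gather 3 mica): copper=12 mica=3 rubber=9
After 7 (craft steel): copper=12 mica=3 rubber=8 steel=1
After 8 (craft paint): copper=10 mica=2 paint=3 rubber=8 steel=1
After 9 (craft paint): copper=8 mica=1 paint=6 rubber=8 steel=1
After 10 (craft steel): copper=8 mica=1 paint=6 rubber=7 steel=2
After 11 (craft steel): copper=8 mica=1 paint=6 rubber=6 steel=3
After 12 (craft barrel): barrel=2 copper=8 mica=1 paint=6 rubber=5 steel=3
After 13 (craft paint): barrel=2 copper=6 paint=9 rubber=5 steel=3
After 14 (gather 1 rubber): barrel=2 copper=6 paint=9 rubber=6 steel=3
After 15 (consume 9 paint): barrel=2 copper=6 rubber=6 steel=3
After 16 (gather 2 copper): barrel=2 copper=8 rubber=6 steel=3
After 17 (consume 1 barrel): barrel=1 copper=8 rubber=6 steel=3
After 18 (consume 2 rubber): barrel=1 copper=8 rubber=4 steel=3

Answer: barrel=1 copper=8 rubber=4 steel=3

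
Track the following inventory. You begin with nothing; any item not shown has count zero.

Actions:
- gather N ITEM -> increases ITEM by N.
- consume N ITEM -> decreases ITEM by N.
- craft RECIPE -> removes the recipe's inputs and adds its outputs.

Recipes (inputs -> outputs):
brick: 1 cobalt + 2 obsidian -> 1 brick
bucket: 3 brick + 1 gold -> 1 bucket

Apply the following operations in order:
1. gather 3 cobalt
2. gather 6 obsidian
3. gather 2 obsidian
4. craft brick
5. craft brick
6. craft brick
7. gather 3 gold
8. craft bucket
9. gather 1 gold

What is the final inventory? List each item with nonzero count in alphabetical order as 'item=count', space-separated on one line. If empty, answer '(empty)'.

After 1 (gather 3 cobalt): cobalt=3
After 2 (gather 6 obsidian): cobalt=3 obsidian=6
After 3 (gather 2 obsidian): cobalt=3 obsidian=8
After 4 (craft brick): brick=1 cobalt=2 obsidian=6
After 5 (craft brick): brick=2 cobalt=1 obsidian=4
After 6 (craft brick): brick=3 obsidian=2
After 7 (gather 3 gold): brick=3 gold=3 obsidian=2
After 8 (craft bucket): bucket=1 gold=2 obsidian=2
After 9 (gather 1 gold): bucket=1 gold=3 obsidian=2

Answer: bucket=1 gold=3 obsidian=2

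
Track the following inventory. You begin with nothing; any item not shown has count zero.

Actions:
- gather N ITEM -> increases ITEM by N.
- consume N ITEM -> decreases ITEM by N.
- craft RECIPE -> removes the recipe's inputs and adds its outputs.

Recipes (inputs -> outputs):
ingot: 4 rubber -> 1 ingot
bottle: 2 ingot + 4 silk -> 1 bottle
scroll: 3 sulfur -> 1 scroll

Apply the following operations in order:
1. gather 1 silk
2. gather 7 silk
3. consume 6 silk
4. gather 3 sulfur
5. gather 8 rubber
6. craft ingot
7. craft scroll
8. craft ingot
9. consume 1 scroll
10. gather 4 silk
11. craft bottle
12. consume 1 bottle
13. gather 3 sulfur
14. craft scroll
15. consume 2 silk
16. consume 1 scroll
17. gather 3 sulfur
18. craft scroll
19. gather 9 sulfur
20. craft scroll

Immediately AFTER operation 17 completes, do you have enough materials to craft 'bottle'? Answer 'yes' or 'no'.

After 1 (gather 1 silk): silk=1
After 2 (gather 7 silk): silk=8
After 3 (consume 6 silk): silk=2
After 4 (gather 3 sulfur): silk=2 sulfur=3
After 5 (gather 8 rubber): rubber=8 silk=2 sulfur=3
After 6 (craft ingot): ingot=1 rubber=4 silk=2 sulfur=3
After 7 (craft scroll): ingot=1 rubber=4 scroll=1 silk=2
After 8 (craft ingot): ingot=2 scroll=1 silk=2
After 9 (consume 1 scroll): ingot=2 silk=2
After 10 (gather 4 silk): ingot=2 silk=6
After 11 (craft bottle): bottle=1 silk=2
After 12 (consume 1 bottle): silk=2
After 13 (gather 3 sulfur): silk=2 sulfur=3
After 14 (craft scroll): scroll=1 silk=2
After 15 (consume 2 silk): scroll=1
After 16 (consume 1 scroll): (empty)
After 17 (gather 3 sulfur): sulfur=3

Answer: no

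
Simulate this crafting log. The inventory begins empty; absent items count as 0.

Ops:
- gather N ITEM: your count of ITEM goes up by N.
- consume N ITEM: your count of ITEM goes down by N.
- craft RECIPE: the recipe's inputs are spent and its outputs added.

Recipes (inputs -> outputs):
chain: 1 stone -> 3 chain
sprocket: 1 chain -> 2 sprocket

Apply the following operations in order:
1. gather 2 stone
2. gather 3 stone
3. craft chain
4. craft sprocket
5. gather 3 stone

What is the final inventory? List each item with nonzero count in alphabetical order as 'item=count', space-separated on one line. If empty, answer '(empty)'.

After 1 (gather 2 stone): stone=2
After 2 (gather 3 stone): stone=5
After 3 (craft chain): chain=3 stone=4
After 4 (craft sprocket): chain=2 sprocket=2 stone=4
After 5 (gather 3 stone): chain=2 sprocket=2 stone=7

Answer: chain=2 sprocket=2 stone=7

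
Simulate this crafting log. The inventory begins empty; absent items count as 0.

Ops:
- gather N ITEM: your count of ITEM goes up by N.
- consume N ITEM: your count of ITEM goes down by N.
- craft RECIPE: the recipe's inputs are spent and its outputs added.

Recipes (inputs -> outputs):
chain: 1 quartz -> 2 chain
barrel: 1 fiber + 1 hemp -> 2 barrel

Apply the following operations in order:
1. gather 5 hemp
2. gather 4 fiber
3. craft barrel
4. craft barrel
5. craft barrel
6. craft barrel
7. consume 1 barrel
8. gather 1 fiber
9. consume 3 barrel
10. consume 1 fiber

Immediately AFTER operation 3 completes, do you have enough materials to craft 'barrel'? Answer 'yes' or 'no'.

After 1 (gather 5 hemp): hemp=5
After 2 (gather 4 fiber): fiber=4 hemp=5
After 3 (craft barrel): barrel=2 fiber=3 hemp=4

Answer: yes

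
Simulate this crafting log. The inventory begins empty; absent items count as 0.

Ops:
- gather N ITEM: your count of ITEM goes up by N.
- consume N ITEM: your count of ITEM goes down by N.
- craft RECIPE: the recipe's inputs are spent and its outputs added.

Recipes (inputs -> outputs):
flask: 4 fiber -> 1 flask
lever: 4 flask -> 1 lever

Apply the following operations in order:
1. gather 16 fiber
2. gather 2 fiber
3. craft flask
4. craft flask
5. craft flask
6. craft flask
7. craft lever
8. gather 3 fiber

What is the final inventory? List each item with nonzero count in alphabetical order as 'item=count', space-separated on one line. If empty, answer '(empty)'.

Answer: fiber=5 lever=1

Derivation:
After 1 (gather 16 fiber): fiber=16
After 2 (gather 2 fiber): fiber=18
After 3 (craft flask): fiber=14 flask=1
After 4 (craft flask): fiber=10 flask=2
After 5 (craft flask): fiber=6 flask=3
After 6 (craft flask): fiber=2 flask=4
After 7 (craft lever): fiber=2 lever=1
After 8 (gather 3 fiber): fiber=5 lever=1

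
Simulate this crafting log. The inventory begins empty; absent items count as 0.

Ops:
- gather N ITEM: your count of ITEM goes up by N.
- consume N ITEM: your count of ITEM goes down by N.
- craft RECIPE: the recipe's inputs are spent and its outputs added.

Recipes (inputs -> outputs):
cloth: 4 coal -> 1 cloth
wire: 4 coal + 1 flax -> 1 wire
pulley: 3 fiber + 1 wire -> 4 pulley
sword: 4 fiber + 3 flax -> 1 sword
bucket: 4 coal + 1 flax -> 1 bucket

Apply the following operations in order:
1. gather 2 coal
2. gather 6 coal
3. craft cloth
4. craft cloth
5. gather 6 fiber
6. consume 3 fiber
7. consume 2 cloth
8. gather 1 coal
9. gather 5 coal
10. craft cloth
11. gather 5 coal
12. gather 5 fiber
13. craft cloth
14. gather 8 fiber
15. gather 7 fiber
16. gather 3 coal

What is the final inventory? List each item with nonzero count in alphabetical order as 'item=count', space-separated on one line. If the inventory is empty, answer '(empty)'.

After 1 (gather 2 coal): coal=2
After 2 (gather 6 coal): coal=8
After 3 (craft cloth): cloth=1 coal=4
After 4 (craft cloth): cloth=2
After 5 (gather 6 fiber): cloth=2 fiber=6
After 6 (consume 3 fiber): cloth=2 fiber=3
After 7 (consume 2 cloth): fiber=3
After 8 (gather 1 coal): coal=1 fiber=3
After 9 (gather 5 coal): coal=6 fiber=3
After 10 (craft cloth): cloth=1 coal=2 fiber=3
After 11 (gather 5 coal): cloth=1 coal=7 fiber=3
After 12 (gather 5 fiber): cloth=1 coal=7 fiber=8
After 13 (craft cloth): cloth=2 coal=3 fiber=8
After 14 (gather 8 fiber): cloth=2 coal=3 fiber=16
After 15 (gather 7 fiber): cloth=2 coal=3 fiber=23
After 16 (gather 3 coal): cloth=2 coal=6 fiber=23

Answer: cloth=2 coal=6 fiber=23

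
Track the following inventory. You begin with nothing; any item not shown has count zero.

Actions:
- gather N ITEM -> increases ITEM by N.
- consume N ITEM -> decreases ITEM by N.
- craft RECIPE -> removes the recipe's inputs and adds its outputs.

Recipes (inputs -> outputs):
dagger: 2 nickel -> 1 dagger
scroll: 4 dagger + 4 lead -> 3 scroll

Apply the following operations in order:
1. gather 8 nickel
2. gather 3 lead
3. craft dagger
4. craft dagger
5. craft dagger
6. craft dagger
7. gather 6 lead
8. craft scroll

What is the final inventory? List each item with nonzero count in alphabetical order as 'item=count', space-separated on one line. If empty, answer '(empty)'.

After 1 (gather 8 nickel): nickel=8
After 2 (gather 3 lead): lead=3 nickel=8
After 3 (craft dagger): dagger=1 lead=3 nickel=6
After 4 (craft dagger): dagger=2 lead=3 nickel=4
After 5 (craft dagger): dagger=3 lead=3 nickel=2
After 6 (craft dagger): dagger=4 lead=3
After 7 (gather 6 lead): dagger=4 lead=9
After 8 (craft scroll): lead=5 scroll=3

Answer: lead=5 scroll=3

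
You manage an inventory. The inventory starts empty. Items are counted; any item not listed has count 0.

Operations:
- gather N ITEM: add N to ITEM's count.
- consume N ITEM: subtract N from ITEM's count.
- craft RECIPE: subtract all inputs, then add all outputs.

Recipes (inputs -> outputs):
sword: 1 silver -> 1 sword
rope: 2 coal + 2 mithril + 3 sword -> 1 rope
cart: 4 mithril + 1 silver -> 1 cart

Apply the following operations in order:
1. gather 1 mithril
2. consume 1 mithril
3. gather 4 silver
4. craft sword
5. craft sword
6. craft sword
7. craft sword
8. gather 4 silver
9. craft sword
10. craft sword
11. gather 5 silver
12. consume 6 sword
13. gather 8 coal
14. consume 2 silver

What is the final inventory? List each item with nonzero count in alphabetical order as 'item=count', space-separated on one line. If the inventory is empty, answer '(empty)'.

After 1 (gather 1 mithril): mithril=1
After 2 (consume 1 mithril): (empty)
After 3 (gather 4 silver): silver=4
After 4 (craft sword): silver=3 sword=1
After 5 (craft sword): silver=2 sword=2
After 6 (craft sword): silver=1 sword=3
After 7 (craft sword): sword=4
After 8 (gather 4 silver): silver=4 sword=4
After 9 (craft sword): silver=3 sword=5
After 10 (craft sword): silver=2 sword=6
After 11 (gather 5 silver): silver=7 sword=6
After 12 (consume 6 sword): silver=7
After 13 (gather 8 coal): coal=8 silver=7
After 14 (consume 2 silver): coal=8 silver=5

Answer: coal=8 silver=5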